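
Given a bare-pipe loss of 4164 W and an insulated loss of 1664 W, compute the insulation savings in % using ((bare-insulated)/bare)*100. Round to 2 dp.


Savings = ((4164-1664)/4164)*100 = 60.04 %

60.04 %


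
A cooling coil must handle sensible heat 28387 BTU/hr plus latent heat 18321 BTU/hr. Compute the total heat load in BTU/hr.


Qt = 28387 + 18321 = 46708 BTU/hr

46708 BTU/hr


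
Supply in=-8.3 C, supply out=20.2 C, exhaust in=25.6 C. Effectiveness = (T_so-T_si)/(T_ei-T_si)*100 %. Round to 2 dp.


eff = (20.2-(-8.3))/(25.6-(-8.3))*100 = 84.07 %

84.07 %


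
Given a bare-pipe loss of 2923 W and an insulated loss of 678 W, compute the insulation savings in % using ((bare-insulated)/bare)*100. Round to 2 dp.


Savings = ((2923-678)/2923)*100 = 76.80 %

76.80 %


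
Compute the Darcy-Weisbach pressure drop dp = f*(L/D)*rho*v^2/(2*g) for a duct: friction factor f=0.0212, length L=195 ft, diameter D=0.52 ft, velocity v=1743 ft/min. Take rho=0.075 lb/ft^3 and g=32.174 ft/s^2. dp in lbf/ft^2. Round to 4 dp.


v_fps = 1743/60 = 29.05 ft/s
dp = 0.0212*(195/0.52)*0.075*29.05^2/(2*32.174) = 7.8196 lbf/ft^2

7.8196 lbf/ft^2


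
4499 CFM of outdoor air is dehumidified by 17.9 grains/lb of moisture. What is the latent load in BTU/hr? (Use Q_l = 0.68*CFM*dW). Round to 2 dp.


Q = 0.68 * 4499 * 17.9 = 54761.83 BTU/hr

54761.83 BTU/hr


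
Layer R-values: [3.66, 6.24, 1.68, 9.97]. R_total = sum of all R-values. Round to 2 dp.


R_total = 3.66 + 6.24 + 1.68 + 9.97 = 21.55

21.55


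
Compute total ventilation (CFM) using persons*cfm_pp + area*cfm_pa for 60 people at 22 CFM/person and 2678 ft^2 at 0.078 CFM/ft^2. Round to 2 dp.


Total = 60*22 + 2678*0.078 = 1528.88 CFM

1528.88 CFM


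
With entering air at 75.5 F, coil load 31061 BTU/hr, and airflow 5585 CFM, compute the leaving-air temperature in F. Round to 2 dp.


dT = 31061/(1.08*5585) = 5.1495
T_leave = 75.5 - 5.1495 = 70.35 F

70.35 F


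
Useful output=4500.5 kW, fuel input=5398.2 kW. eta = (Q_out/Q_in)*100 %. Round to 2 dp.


eta = (4500.5/5398.2)*100 = 83.37 %

83.37 %


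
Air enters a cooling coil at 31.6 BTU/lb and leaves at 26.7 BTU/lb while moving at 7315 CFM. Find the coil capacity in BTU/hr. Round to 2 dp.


Q = 4.5 * 7315 * (31.6 - 26.7) = 161295.75 BTU/hr

161295.75 BTU/hr


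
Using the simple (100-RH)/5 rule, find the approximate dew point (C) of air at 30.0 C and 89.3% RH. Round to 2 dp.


Td = 30.0 - (100-89.3)/5 = 27.86 C

27.86 C


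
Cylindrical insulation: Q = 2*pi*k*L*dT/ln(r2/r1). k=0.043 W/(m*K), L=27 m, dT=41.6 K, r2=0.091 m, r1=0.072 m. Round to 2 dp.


Q = 2*pi*0.043*27*41.6/ln(0.091/0.072) = 1295.78 W

1295.78 W


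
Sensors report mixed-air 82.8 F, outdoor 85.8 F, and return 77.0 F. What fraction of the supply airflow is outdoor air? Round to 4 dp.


frac = (82.8 - 77.0) / (85.8 - 77.0) = 0.6591

0.6591


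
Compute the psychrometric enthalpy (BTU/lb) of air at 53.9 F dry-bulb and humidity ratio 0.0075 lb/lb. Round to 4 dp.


h = 0.24*53.9 + 0.0075*(1061+0.444*53.9) = 21.0730 BTU/lb

21.0730 BTU/lb


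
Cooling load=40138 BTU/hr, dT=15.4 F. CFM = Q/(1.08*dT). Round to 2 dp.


CFM = 40138 / (1.08 * 15.4) = 2413.30

2413.30 CFM


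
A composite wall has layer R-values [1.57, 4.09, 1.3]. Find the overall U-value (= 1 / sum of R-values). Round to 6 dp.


R_total = 1.57 + 4.09 + 1.3 = 6.96
U = 1/6.96 = 0.143678

0.143678


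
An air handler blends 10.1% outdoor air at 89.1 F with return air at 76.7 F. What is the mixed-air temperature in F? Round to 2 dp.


T_mix = 76.7 + (10.1/100)*(89.1-76.7) = 77.95 F

77.95 F


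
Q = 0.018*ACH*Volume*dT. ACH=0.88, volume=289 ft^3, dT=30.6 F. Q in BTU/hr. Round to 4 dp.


Q = 0.018 * 0.88 * 289 * 30.6 = 140.0795 BTU/hr

140.0795 BTU/hr


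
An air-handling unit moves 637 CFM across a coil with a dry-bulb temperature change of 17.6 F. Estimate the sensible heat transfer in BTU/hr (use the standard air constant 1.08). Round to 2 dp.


Q = 1.08 * 637 * 17.6 = 12108.10 BTU/hr

12108.10 BTU/hr


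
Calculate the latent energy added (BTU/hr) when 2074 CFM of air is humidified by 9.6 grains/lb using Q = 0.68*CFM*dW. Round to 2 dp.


Q = 0.68 * 2074 * 9.6 = 13539.07 BTU/hr

13539.07 BTU/hr


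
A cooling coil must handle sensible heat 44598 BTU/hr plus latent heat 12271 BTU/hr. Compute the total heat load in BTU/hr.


Qt = 44598 + 12271 = 56869 BTU/hr

56869 BTU/hr


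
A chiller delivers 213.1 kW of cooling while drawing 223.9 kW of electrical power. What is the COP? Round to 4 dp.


COP = 213.1 / 223.9 = 0.9518

0.9518


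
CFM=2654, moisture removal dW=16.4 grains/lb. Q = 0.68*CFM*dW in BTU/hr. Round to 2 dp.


Q = 0.68 * 2654 * 16.4 = 29597.41 BTU/hr

29597.41 BTU/hr


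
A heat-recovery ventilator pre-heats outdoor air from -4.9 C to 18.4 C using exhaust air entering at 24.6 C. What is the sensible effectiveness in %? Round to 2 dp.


eff = (18.4-(-4.9))/(24.6-(-4.9))*100 = 78.98 %

78.98 %


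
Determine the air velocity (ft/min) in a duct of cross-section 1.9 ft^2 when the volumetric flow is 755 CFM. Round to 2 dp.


V = 755 / 1.9 = 397.37 ft/min

397.37 ft/min


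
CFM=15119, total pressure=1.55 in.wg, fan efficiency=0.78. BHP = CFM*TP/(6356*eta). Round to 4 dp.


BHP = 15119 * 1.55 / (6356 * 0.78) = 4.7269 hp

4.7269 hp


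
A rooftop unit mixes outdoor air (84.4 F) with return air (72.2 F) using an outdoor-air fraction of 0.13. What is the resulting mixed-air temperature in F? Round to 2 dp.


T_mix = 0.13*84.4 + 0.87*72.2 = 73.79 F

73.79 F


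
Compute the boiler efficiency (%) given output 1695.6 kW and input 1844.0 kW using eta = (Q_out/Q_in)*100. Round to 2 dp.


eta = (1695.6/1844.0)*100 = 91.95 %

91.95 %


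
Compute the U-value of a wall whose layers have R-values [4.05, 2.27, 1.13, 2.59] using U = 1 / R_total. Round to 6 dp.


R_total = 4.05 + 2.27 + 1.13 + 2.59 = 10.04
U = 1/10.04 = 0.099602

0.099602


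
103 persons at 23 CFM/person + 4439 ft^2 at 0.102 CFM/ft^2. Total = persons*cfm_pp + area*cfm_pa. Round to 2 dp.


Total = 103*23 + 4439*0.102 = 2821.78 CFM

2821.78 CFM


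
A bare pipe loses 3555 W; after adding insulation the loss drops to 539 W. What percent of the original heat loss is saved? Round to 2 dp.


Savings = ((3555-539)/3555)*100 = 84.84 %

84.84 %


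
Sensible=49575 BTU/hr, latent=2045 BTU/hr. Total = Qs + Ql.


Qt = 49575 + 2045 = 51620 BTU/hr

51620 BTU/hr


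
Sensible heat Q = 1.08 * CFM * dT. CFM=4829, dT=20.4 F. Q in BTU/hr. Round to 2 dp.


Q = 1.08 * 4829 * 20.4 = 106392.53 BTU/hr

106392.53 BTU/hr


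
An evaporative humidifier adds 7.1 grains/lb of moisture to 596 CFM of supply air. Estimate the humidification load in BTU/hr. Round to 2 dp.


Q = 0.68 * 596 * 7.1 = 2877.49 BTU/hr

2877.49 BTU/hr


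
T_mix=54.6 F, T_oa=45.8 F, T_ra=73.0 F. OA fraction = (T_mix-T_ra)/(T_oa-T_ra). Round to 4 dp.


frac = (54.6 - 73.0) / (45.8 - 73.0) = 0.6765

0.6765


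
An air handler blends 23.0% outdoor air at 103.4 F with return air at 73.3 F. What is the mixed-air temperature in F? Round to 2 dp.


T_mix = 73.3 + (23.0/100)*(103.4-73.3) = 80.22 F

80.22 F


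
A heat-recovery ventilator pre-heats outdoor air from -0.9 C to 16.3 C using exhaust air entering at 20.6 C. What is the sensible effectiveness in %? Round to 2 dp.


eff = (16.3-(-0.9))/(20.6-(-0.9))*100 = 80.00 %

80.00 %


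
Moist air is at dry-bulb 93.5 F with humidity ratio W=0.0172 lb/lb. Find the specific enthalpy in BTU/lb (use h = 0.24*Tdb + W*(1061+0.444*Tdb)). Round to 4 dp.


h = 0.24*93.5 + 0.0172*(1061+0.444*93.5) = 41.4032 BTU/lb

41.4032 BTU/lb


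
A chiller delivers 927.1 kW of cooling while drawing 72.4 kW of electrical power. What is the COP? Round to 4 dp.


COP = 927.1 / 72.4 = 12.8052

12.8052


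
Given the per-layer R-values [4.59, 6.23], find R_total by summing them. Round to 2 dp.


R_total = 4.59 + 6.23 = 10.82

10.82


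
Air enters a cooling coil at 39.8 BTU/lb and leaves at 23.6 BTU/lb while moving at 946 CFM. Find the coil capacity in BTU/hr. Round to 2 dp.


Q = 4.5 * 946 * (39.8 - 23.6) = 68963.40 BTU/hr

68963.40 BTU/hr


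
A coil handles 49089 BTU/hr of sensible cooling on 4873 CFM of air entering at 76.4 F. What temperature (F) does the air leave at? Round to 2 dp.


dT = 49089/(1.08*4873) = 9.3275
T_leave = 76.4 - 9.3275 = 67.07 F

67.07 F


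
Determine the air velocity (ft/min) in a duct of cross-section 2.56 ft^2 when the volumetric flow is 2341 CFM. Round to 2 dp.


V = 2341 / 2.56 = 914.45 ft/min

914.45 ft/min


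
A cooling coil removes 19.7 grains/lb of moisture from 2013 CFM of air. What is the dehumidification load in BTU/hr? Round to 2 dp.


Q = 0.68 * 2013 * 19.7 = 26966.15 BTU/hr

26966.15 BTU/hr


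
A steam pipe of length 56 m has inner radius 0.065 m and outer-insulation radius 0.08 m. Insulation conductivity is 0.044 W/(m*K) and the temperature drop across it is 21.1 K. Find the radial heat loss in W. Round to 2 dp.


Q = 2*pi*0.044*56*21.1/ln(0.08/0.065) = 1573.23 W

1573.23 W


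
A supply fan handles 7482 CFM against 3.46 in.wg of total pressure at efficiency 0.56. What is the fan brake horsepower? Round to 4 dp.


BHP = 7482 * 3.46 / (6356 * 0.56) = 7.2731 hp

7.2731 hp


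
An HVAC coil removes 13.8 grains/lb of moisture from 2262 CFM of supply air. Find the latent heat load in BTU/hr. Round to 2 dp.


Q = 0.68 * 2262 * 13.8 = 21226.61 BTU/hr

21226.61 BTU/hr


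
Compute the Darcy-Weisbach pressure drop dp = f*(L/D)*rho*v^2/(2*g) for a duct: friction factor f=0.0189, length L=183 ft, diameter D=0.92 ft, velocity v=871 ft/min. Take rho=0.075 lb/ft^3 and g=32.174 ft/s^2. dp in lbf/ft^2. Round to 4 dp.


v_fps = 871/60 = 14.5167 ft/s
dp = 0.0189*(183/0.92)*0.075*14.5167^2/(2*32.174) = 0.9234 lbf/ft^2

0.9234 lbf/ft^2


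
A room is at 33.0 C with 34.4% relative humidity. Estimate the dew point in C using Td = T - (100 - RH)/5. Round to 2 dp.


Td = 33.0 - (100-34.4)/5 = 19.88 C

19.88 C


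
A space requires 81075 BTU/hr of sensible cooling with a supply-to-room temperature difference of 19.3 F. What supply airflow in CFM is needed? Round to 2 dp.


CFM = 81075 / (1.08 * 19.3) = 3889.61

3889.61 CFM


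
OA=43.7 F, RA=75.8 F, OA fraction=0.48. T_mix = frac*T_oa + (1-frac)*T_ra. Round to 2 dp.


T_mix = 0.48*43.7 + 0.52*75.8 = 60.39 F

60.39 F


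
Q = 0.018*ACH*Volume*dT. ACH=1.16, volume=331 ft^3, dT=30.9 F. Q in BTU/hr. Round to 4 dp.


Q = 0.018 * 1.16 * 331 * 30.9 = 213.5586 BTU/hr

213.5586 BTU/hr


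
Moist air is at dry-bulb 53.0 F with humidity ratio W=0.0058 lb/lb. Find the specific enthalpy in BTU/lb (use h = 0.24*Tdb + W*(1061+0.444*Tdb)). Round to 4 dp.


h = 0.24*53.0 + 0.0058*(1061+0.444*53.0) = 19.0103 BTU/lb

19.0103 BTU/lb


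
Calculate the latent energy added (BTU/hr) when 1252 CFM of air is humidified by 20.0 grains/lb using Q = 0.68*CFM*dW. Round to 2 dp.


Q = 0.68 * 1252 * 20.0 = 17027.20 BTU/hr

17027.20 BTU/hr


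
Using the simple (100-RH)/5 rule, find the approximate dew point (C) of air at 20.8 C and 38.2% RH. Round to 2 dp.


Td = 20.8 - (100-38.2)/5 = 8.44 C

8.44 C


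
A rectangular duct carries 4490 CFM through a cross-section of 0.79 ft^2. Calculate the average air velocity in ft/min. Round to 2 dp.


V = 4490 / 0.79 = 5683.54 ft/min

5683.54 ft/min


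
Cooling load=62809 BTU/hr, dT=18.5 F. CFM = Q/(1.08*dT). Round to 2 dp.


CFM = 62809 / (1.08 * 18.5) = 3143.59

3143.59 CFM


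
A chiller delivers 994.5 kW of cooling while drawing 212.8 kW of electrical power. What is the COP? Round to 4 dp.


COP = 994.5 / 212.8 = 4.6734

4.6734


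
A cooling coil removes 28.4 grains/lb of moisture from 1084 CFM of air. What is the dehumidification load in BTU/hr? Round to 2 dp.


Q = 0.68 * 1084 * 28.4 = 20934.21 BTU/hr

20934.21 BTU/hr


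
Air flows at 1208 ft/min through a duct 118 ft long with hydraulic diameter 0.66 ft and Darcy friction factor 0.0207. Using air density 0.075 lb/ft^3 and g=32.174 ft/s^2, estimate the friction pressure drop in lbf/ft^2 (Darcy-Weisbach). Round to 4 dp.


v_fps = 1208/60 = 20.1333 ft/s
dp = 0.0207*(118/0.66)*0.075*20.1333^2/(2*32.174) = 1.7485 lbf/ft^2

1.7485 lbf/ft^2


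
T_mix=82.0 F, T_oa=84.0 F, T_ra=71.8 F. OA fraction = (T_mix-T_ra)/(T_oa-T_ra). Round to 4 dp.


frac = (82.0 - 71.8) / (84.0 - 71.8) = 0.8361

0.8361


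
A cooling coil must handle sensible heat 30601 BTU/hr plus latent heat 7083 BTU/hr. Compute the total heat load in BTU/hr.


Qt = 30601 + 7083 = 37684 BTU/hr

37684 BTU/hr


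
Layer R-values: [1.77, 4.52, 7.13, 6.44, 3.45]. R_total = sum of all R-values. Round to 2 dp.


R_total = 1.77 + 4.52 + 7.13 + 6.44 + 3.45 = 23.31

23.31


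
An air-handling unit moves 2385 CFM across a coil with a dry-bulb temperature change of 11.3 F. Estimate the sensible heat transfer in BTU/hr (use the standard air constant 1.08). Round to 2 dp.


Q = 1.08 * 2385 * 11.3 = 29106.54 BTU/hr

29106.54 BTU/hr


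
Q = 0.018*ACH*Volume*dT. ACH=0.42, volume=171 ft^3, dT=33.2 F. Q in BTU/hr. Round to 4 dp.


Q = 0.018 * 0.42 * 171 * 33.2 = 42.9196 BTU/hr

42.9196 BTU/hr


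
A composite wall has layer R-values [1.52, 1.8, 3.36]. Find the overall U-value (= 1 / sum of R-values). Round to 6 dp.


R_total = 1.52 + 1.8 + 3.36 = 6.68
U = 1/6.68 = 0.149701

0.149701


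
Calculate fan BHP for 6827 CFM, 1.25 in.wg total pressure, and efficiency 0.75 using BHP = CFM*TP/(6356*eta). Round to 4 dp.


BHP = 6827 * 1.25 / (6356 * 0.75) = 1.7902 hp

1.7902 hp


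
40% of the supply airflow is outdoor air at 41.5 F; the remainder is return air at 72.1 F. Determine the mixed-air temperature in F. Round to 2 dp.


T_mix = 0.4*41.5 + 0.6*72.1 = 59.86 F

59.86 F


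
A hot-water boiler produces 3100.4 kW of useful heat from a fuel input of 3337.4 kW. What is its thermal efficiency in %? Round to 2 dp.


eta = (3100.4/3337.4)*100 = 92.90 %

92.90 %


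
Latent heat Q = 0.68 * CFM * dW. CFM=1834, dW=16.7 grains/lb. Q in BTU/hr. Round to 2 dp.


Q = 0.68 * 1834 * 16.7 = 20826.90 BTU/hr

20826.90 BTU/hr


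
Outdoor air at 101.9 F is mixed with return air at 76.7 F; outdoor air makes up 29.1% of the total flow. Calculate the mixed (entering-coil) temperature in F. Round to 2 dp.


T_mix = 76.7 + (29.1/100)*(101.9-76.7) = 84.03 F

84.03 F


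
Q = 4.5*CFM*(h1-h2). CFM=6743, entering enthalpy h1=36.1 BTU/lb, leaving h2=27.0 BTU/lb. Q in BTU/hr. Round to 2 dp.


Q = 4.5 * 6743 * (36.1 - 27.0) = 276125.85 BTU/hr

276125.85 BTU/hr


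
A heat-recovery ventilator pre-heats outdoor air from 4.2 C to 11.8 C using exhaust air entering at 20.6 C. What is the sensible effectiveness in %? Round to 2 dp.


eff = (11.8-4.2)/(20.6-4.2)*100 = 46.34 %

46.34 %


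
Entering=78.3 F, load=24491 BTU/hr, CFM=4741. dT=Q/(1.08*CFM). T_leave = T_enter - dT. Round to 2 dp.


dT = 24491/(1.08*4741) = 4.7831
T_leave = 78.3 - 4.7831 = 73.52 F

73.52 F


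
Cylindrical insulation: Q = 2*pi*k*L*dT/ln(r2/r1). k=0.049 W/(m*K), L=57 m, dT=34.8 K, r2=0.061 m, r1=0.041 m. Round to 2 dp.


Q = 2*pi*0.049*57*34.8/ln(0.061/0.041) = 1537.13 W

1537.13 W


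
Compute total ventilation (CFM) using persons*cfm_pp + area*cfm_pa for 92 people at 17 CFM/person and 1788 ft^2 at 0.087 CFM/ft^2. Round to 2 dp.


Total = 92*17 + 1788*0.087 = 1719.56 CFM

1719.56 CFM


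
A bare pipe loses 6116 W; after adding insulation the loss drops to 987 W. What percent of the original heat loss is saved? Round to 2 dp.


Savings = ((6116-987)/6116)*100 = 83.86 %

83.86 %


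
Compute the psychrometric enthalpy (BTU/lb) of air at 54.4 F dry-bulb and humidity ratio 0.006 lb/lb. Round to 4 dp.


h = 0.24*54.4 + 0.006*(1061+0.444*54.4) = 19.5669 BTU/lb

19.5669 BTU/lb


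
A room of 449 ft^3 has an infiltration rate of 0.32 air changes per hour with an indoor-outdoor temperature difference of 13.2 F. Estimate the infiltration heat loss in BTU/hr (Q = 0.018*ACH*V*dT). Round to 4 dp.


Q = 0.018 * 0.32 * 449 * 13.2 = 34.1384 BTU/hr

34.1384 BTU/hr


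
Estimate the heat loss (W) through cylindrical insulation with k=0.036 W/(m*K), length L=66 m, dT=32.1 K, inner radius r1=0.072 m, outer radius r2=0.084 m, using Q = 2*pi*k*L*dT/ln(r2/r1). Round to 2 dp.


Q = 2*pi*0.036*66*32.1/ln(0.084/0.072) = 3108.75 W

3108.75 W


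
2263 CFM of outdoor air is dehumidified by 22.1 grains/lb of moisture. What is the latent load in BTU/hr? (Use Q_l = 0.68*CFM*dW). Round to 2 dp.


Q = 0.68 * 2263 * 22.1 = 34008.36 BTU/hr

34008.36 BTU/hr


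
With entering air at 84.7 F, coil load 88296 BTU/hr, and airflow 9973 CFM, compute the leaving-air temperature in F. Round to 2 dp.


dT = 88296/(1.08*9973) = 8.1977
T_leave = 84.7 - 8.1977 = 76.50 F

76.50 F


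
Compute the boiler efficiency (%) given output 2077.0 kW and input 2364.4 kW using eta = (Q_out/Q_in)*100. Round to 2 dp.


eta = (2077.0/2364.4)*100 = 87.84 %

87.84 %


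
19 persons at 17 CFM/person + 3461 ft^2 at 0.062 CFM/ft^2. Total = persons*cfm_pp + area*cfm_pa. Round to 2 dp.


Total = 19*17 + 3461*0.062 = 537.58 CFM

537.58 CFM


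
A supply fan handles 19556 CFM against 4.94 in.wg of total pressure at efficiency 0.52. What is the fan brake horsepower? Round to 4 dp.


BHP = 19556 * 4.94 / (6356 * 0.52) = 29.2294 hp

29.2294 hp


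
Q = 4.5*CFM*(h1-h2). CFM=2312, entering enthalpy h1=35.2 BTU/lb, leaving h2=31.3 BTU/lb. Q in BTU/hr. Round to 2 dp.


Q = 4.5 * 2312 * (35.2 - 31.3) = 40575.60 BTU/hr

40575.60 BTU/hr


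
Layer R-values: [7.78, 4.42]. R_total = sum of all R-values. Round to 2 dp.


R_total = 7.78 + 4.42 = 12.20

12.20


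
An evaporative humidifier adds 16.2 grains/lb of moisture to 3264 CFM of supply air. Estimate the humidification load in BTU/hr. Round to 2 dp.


Q = 0.68 * 3264 * 16.2 = 35956.22 BTU/hr

35956.22 BTU/hr


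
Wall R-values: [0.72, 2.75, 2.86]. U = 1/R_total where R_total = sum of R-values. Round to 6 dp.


R_total = 0.72 + 2.75 + 2.86 = 6.33
U = 1/6.33 = 0.157978

0.157978


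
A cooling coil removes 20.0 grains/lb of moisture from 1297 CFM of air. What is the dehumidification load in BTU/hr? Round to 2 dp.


Q = 0.68 * 1297 * 20.0 = 17639.20 BTU/hr

17639.20 BTU/hr


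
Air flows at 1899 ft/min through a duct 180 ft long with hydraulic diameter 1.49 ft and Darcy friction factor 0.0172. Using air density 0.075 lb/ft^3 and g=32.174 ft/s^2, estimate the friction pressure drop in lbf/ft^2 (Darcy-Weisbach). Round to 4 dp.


v_fps = 1899/60 = 31.65 ft/s
dp = 0.0172*(180/1.49)*0.075*31.65^2/(2*32.174) = 2.4260 lbf/ft^2

2.4260 lbf/ft^2


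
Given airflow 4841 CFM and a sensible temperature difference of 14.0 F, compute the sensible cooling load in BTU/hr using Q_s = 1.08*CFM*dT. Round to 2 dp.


Q = 1.08 * 4841 * 14.0 = 73195.92 BTU/hr

73195.92 BTU/hr


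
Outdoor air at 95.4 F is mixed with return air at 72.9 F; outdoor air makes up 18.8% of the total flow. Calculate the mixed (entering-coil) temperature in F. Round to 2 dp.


T_mix = 72.9 + (18.8/100)*(95.4-72.9) = 77.13 F

77.13 F


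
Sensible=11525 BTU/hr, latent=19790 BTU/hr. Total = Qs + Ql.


Qt = 11525 + 19790 = 31315 BTU/hr

31315 BTU/hr


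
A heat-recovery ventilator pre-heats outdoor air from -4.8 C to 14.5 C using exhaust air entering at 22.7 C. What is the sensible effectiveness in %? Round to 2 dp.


eff = (14.5-(-4.8))/(22.7-(-4.8))*100 = 70.18 %

70.18 %


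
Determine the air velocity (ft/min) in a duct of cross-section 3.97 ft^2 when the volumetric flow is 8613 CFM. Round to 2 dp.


V = 8613 / 3.97 = 2169.52 ft/min

2169.52 ft/min


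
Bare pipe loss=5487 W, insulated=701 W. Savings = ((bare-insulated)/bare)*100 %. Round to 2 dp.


Savings = ((5487-701)/5487)*100 = 87.22 %

87.22 %


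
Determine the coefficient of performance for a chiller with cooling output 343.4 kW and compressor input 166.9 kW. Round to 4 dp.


COP = 343.4 / 166.9 = 2.0575

2.0575


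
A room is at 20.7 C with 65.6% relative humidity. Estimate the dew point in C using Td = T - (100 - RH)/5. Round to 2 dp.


Td = 20.7 - (100-65.6)/5 = 13.82 C

13.82 C


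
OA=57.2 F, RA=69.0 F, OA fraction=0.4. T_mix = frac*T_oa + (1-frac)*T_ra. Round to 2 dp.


T_mix = 0.4*57.2 + 0.6*69.0 = 64.28 F

64.28 F


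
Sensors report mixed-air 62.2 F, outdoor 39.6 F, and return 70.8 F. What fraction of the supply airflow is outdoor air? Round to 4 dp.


frac = (62.2 - 70.8) / (39.6 - 70.8) = 0.2756

0.2756


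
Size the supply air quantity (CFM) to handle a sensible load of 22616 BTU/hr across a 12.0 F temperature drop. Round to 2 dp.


CFM = 22616 / (1.08 * 12.0) = 1745.06

1745.06 CFM


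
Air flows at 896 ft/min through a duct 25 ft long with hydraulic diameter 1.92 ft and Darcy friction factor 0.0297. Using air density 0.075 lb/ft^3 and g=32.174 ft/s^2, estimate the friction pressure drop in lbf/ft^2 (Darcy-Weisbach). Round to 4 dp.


v_fps = 896/60 = 14.9333 ft/s
dp = 0.0297*(25/1.92)*0.075*14.9333^2/(2*32.174) = 0.1005 lbf/ft^2

0.1005 lbf/ft^2


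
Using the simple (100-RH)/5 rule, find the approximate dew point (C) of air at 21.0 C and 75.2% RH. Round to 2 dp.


Td = 21.0 - (100-75.2)/5 = 16.04 C

16.04 C


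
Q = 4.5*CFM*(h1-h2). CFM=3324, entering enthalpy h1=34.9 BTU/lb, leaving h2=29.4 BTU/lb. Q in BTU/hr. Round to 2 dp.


Q = 4.5 * 3324 * (34.9 - 29.4) = 82269.00 BTU/hr

82269.00 BTU/hr


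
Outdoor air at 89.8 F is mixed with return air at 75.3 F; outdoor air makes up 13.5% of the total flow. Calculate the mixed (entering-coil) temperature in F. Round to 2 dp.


T_mix = 75.3 + (13.5/100)*(89.8-75.3) = 77.26 F

77.26 F


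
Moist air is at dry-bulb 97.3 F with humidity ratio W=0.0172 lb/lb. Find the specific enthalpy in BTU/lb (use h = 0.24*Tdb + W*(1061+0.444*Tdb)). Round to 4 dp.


h = 0.24*97.3 + 0.0172*(1061+0.444*97.3) = 42.3443 BTU/lb

42.3443 BTU/lb


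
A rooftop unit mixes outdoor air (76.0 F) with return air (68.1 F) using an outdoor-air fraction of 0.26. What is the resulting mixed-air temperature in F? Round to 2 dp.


T_mix = 0.26*76.0 + 0.74*68.1 = 70.15 F

70.15 F


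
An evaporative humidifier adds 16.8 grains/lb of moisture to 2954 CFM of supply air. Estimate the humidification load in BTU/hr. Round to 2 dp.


Q = 0.68 * 2954 * 16.8 = 33746.50 BTU/hr

33746.50 BTU/hr


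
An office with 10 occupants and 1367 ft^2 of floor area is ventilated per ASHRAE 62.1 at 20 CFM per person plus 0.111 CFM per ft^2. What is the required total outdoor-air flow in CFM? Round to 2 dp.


Total = 10*20 + 1367*0.111 = 351.74 CFM

351.74 CFM


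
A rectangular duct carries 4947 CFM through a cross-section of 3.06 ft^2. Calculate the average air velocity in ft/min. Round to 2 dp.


V = 4947 / 3.06 = 1616.67 ft/min

1616.67 ft/min


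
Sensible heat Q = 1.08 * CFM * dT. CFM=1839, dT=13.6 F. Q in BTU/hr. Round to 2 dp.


Q = 1.08 * 1839 * 13.6 = 27011.23 BTU/hr

27011.23 BTU/hr


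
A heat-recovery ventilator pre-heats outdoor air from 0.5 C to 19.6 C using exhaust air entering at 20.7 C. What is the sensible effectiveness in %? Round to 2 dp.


eff = (19.6-0.5)/(20.7-0.5)*100 = 94.55 %

94.55 %


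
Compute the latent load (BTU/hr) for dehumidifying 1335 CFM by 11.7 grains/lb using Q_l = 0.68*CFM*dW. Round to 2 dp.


Q = 0.68 * 1335 * 11.7 = 10621.26 BTU/hr

10621.26 BTU/hr


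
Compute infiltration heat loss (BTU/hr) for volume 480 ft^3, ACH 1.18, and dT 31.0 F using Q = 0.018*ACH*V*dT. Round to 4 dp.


Q = 0.018 * 1.18 * 480 * 31.0 = 316.0512 BTU/hr

316.0512 BTU/hr


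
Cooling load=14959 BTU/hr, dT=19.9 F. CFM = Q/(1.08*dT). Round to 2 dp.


CFM = 14959 / (1.08 * 19.9) = 696.03

696.03 CFM


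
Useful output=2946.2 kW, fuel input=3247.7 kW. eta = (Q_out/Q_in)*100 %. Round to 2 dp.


eta = (2946.2/3247.7)*100 = 90.72 %

90.72 %


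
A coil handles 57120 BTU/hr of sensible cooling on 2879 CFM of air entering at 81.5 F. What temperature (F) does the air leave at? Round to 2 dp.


dT = 57120/(1.08*2879) = 18.3706
T_leave = 81.5 - 18.3706 = 63.13 F

63.13 F


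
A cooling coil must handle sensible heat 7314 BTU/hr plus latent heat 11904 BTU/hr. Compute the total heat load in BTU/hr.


Qt = 7314 + 11904 = 19218 BTU/hr

19218 BTU/hr


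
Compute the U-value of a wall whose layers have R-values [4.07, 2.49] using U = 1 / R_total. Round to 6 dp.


R_total = 4.07 + 2.49 = 6.56
U = 1/6.56 = 0.152439

0.152439


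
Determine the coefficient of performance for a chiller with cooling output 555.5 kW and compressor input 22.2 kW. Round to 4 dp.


COP = 555.5 / 22.2 = 25.0225

25.0225


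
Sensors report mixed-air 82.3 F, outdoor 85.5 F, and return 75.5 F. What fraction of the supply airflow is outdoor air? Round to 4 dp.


frac = (82.3 - 75.5) / (85.5 - 75.5) = 0.6800

0.6800


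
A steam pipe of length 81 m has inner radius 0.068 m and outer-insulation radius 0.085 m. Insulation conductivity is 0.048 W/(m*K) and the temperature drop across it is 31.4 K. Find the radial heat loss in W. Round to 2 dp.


Q = 2*pi*0.048*81*31.4/ln(0.085/0.068) = 3437.57 W

3437.57 W


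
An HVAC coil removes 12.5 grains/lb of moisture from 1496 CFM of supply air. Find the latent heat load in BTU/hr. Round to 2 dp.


Q = 0.68 * 1496 * 12.5 = 12716.00 BTU/hr

12716.00 BTU/hr


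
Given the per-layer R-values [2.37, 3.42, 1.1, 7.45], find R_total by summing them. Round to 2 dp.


R_total = 2.37 + 3.42 + 1.1 + 7.45 = 14.34

14.34


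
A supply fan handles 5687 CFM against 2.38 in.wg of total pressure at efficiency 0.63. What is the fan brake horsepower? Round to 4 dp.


BHP = 5687 * 2.38 / (6356 * 0.63) = 3.3801 hp

3.3801 hp


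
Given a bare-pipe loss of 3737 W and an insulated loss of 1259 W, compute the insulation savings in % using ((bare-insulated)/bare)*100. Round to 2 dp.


Savings = ((3737-1259)/3737)*100 = 66.31 %

66.31 %


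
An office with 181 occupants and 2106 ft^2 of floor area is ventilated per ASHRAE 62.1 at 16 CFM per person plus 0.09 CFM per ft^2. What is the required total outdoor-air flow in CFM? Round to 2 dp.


Total = 181*16 + 2106*0.09 = 3085.54 CFM

3085.54 CFM


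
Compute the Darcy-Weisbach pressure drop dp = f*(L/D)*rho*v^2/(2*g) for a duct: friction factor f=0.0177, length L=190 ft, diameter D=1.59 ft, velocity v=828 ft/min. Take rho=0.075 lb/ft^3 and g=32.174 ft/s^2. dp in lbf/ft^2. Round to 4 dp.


v_fps = 828/60 = 13.8 ft/s
dp = 0.0177*(190/1.59)*0.075*13.8^2/(2*32.174) = 0.4695 lbf/ft^2

0.4695 lbf/ft^2


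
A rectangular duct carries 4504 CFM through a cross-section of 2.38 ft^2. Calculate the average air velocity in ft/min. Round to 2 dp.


V = 4504 / 2.38 = 1892.44 ft/min

1892.44 ft/min


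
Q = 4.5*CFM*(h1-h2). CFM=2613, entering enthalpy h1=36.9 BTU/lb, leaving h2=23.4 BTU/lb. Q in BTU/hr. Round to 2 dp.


Q = 4.5 * 2613 * (36.9 - 23.4) = 158739.75 BTU/hr

158739.75 BTU/hr


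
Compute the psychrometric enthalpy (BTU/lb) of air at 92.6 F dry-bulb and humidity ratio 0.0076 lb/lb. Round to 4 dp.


h = 0.24*92.6 + 0.0076*(1061+0.444*92.6) = 30.6001 BTU/lb

30.6001 BTU/lb


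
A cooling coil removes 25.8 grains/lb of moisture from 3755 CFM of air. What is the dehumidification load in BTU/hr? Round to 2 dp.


Q = 0.68 * 3755 * 25.8 = 65877.72 BTU/hr

65877.72 BTU/hr


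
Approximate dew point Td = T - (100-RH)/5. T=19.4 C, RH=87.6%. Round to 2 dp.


Td = 19.4 - (100-87.6)/5 = 16.92 C

16.92 C


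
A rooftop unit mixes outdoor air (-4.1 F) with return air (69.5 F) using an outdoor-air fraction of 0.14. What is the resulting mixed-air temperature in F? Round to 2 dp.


T_mix = 0.14*(-4.1) + 0.86*69.5 = 59.20 F

59.20 F


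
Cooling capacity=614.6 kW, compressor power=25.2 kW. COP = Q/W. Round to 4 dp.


COP = 614.6 / 25.2 = 24.3889

24.3889


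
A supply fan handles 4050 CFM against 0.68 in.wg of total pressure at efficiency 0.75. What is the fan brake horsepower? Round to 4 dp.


BHP = 4050 * 0.68 / (6356 * 0.75) = 0.5777 hp

0.5777 hp


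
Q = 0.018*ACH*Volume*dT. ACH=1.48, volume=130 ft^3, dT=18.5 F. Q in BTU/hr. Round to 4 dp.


Q = 0.018 * 1.48 * 130 * 18.5 = 64.0692 BTU/hr

64.0692 BTU/hr


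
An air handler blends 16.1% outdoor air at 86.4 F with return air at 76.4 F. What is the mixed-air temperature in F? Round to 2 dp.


T_mix = 76.4 + (16.1/100)*(86.4-76.4) = 78.01 F

78.01 F


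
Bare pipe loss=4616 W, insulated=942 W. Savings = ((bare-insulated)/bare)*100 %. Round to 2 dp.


Savings = ((4616-942)/4616)*100 = 79.59 %

79.59 %


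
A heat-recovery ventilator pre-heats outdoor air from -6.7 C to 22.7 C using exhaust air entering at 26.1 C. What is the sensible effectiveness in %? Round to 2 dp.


eff = (22.7-(-6.7))/(26.1-(-6.7))*100 = 89.63 %

89.63 %


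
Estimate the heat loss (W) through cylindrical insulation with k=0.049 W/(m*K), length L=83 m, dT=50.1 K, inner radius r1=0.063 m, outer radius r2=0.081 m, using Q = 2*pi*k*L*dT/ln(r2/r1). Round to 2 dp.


Q = 2*pi*0.049*83*50.1/ln(0.081/0.063) = 5094.18 W

5094.18 W


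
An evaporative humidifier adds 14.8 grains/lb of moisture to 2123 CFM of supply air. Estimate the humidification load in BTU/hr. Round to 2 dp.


Q = 0.68 * 2123 * 14.8 = 21365.87 BTU/hr

21365.87 BTU/hr


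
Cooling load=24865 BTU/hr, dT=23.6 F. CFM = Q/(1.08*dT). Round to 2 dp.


CFM = 24865 / (1.08 * 23.6) = 975.56

975.56 CFM


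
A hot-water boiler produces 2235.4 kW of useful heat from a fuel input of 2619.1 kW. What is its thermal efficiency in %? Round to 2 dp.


eta = (2235.4/2619.1)*100 = 85.35 %

85.35 %


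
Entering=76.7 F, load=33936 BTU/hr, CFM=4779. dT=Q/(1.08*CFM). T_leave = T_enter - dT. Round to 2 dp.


dT = 33936/(1.08*4779) = 6.5751
T_leave = 76.7 - 6.5751 = 70.12 F

70.12 F


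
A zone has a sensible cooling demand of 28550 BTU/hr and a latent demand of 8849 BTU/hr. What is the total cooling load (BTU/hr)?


Qt = 28550 + 8849 = 37399 BTU/hr

37399 BTU/hr


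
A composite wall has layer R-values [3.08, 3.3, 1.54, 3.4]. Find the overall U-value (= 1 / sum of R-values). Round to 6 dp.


R_total = 3.08 + 3.3 + 1.54 + 3.4 = 11.32
U = 1/11.32 = 0.088339

0.088339


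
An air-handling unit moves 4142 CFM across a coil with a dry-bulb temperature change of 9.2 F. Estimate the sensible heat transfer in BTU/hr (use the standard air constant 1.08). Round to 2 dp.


Q = 1.08 * 4142 * 9.2 = 41154.91 BTU/hr

41154.91 BTU/hr


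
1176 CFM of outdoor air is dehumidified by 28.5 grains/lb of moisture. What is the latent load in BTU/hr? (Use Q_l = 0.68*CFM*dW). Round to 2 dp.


Q = 0.68 * 1176 * 28.5 = 22790.88 BTU/hr

22790.88 BTU/hr


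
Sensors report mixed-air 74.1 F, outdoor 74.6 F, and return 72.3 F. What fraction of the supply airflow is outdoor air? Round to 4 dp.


frac = (74.1 - 72.3) / (74.6 - 72.3) = 0.7826

0.7826


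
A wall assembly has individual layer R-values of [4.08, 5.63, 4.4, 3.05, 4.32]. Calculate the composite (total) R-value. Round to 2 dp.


R_total = 4.08 + 5.63 + 4.4 + 3.05 + 4.32 = 21.48

21.48


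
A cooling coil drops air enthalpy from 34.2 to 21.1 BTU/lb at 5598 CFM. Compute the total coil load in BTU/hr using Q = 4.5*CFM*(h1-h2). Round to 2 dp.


Q = 4.5 * 5598 * (34.2 - 21.1) = 330002.10 BTU/hr

330002.10 BTU/hr


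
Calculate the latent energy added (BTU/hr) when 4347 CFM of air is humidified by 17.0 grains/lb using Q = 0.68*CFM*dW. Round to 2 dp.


Q = 0.68 * 4347 * 17.0 = 50251.32 BTU/hr

50251.32 BTU/hr


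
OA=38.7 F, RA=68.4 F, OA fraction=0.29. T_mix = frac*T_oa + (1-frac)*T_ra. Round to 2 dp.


T_mix = 0.29*38.7 + 0.71*68.4 = 59.79 F

59.79 F


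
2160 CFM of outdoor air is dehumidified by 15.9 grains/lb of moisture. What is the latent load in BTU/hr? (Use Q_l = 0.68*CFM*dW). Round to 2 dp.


Q = 0.68 * 2160 * 15.9 = 23353.92 BTU/hr

23353.92 BTU/hr


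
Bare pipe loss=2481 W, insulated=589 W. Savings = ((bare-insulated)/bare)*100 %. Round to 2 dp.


Savings = ((2481-589)/2481)*100 = 76.26 %

76.26 %


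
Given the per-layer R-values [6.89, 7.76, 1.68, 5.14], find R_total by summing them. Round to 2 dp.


R_total = 6.89 + 7.76 + 1.68 + 5.14 = 21.47

21.47


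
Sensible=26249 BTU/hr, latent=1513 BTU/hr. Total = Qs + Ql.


Qt = 26249 + 1513 = 27762 BTU/hr

27762 BTU/hr


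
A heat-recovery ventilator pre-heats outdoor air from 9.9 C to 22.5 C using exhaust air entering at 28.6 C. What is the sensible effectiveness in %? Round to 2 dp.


eff = (22.5-9.9)/(28.6-9.9)*100 = 67.38 %

67.38 %


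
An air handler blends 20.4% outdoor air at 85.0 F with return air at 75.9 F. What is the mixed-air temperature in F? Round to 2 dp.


T_mix = 75.9 + (20.4/100)*(85.0-75.9) = 77.76 F

77.76 F


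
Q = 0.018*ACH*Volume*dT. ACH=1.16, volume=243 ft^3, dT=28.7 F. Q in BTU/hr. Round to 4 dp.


Q = 0.018 * 1.16 * 243 * 28.7 = 145.6192 BTU/hr

145.6192 BTU/hr


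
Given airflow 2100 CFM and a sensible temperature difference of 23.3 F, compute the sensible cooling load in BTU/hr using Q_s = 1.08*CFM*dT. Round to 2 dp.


Q = 1.08 * 2100 * 23.3 = 52844.40 BTU/hr

52844.40 BTU/hr


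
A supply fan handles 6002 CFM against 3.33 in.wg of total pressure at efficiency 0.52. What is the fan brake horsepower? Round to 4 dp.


BHP = 6002 * 3.33 / (6356 * 0.52) = 6.0472 hp

6.0472 hp


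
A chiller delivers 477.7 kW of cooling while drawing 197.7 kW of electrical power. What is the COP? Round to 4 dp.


COP = 477.7 / 197.7 = 2.4163

2.4163


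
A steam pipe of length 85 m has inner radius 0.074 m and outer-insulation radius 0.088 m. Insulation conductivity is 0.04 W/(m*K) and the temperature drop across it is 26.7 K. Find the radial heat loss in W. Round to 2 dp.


Q = 2*pi*0.04*85*26.7/ln(0.088/0.074) = 3291.87 W

3291.87 W


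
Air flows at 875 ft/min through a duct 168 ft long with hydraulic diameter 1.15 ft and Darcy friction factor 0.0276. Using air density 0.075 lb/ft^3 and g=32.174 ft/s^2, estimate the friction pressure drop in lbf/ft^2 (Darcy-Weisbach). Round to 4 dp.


v_fps = 875/60 = 14.5833 ft/s
dp = 0.0276*(168/1.15)*0.075*14.5833^2/(2*32.174) = 0.9994 lbf/ft^2

0.9994 lbf/ft^2


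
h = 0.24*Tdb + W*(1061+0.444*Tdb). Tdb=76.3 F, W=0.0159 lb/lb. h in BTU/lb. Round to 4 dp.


h = 0.24*76.3 + 0.0159*(1061+0.444*76.3) = 35.7205 BTU/lb

35.7205 BTU/lb


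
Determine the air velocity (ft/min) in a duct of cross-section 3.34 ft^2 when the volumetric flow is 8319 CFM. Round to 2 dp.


V = 8319 / 3.34 = 2490.72 ft/min

2490.72 ft/min


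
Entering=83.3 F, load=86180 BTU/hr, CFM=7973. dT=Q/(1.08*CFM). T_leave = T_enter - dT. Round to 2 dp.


dT = 86180/(1.08*7973) = 10.0083
T_leave = 83.3 - 10.0083 = 73.29 F

73.29 F


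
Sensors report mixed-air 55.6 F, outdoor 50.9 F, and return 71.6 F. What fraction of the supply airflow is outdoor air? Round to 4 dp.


frac = (55.6 - 71.6) / (50.9 - 71.6) = 0.7729

0.7729


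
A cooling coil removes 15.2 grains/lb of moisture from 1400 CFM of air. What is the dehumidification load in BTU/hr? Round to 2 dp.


Q = 0.68 * 1400 * 15.2 = 14470.40 BTU/hr

14470.40 BTU/hr


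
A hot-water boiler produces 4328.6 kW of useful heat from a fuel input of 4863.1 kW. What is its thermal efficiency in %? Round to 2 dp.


eta = (4328.6/4863.1)*100 = 89.01 %

89.01 %


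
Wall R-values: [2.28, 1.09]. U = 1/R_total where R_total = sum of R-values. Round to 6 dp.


R_total = 2.28 + 1.09 = 3.37
U = 1/3.37 = 0.296736

0.296736


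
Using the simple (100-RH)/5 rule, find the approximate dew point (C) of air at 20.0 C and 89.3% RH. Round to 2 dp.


Td = 20.0 - (100-89.3)/5 = 17.86 C

17.86 C


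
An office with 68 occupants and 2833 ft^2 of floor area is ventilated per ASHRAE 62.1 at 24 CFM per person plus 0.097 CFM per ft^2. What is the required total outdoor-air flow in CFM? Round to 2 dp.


Total = 68*24 + 2833*0.097 = 1906.80 CFM

1906.80 CFM


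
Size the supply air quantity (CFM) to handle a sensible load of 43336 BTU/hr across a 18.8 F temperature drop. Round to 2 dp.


CFM = 43336 / (1.08 * 18.8) = 2134.36

2134.36 CFM


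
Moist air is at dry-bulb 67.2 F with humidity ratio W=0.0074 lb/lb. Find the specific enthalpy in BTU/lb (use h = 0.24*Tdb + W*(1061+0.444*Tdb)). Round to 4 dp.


h = 0.24*67.2 + 0.0074*(1061+0.444*67.2) = 24.2002 BTU/lb

24.2002 BTU/lb


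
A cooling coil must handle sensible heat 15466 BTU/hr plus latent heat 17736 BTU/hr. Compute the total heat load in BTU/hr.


Qt = 15466 + 17736 = 33202 BTU/hr

33202 BTU/hr


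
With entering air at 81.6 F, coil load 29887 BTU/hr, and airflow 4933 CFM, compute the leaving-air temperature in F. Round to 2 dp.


dT = 29887/(1.08*4933) = 5.6098
T_leave = 81.6 - 5.6098 = 75.99 F

75.99 F


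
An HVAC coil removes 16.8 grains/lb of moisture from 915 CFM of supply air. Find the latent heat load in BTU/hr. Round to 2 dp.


Q = 0.68 * 915 * 16.8 = 10452.96 BTU/hr

10452.96 BTU/hr


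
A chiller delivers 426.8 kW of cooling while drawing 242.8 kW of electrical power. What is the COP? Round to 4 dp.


COP = 426.8 / 242.8 = 1.7578

1.7578


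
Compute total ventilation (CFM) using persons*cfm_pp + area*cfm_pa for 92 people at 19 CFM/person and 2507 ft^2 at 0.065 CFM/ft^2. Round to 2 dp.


Total = 92*19 + 2507*0.065 = 1910.96 CFM

1910.96 CFM


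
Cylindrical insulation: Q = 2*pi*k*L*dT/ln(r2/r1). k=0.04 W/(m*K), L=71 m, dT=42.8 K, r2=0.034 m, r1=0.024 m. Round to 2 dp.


Q = 2*pi*0.04*71*42.8/ln(0.034/0.024) = 2192.70 W

2192.70 W


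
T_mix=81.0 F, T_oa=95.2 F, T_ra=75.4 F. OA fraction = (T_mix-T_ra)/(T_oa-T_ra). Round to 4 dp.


frac = (81.0 - 75.4) / (95.2 - 75.4) = 0.2828

0.2828


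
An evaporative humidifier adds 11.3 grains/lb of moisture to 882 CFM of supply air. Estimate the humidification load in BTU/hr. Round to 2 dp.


Q = 0.68 * 882 * 11.3 = 6777.29 BTU/hr

6777.29 BTU/hr


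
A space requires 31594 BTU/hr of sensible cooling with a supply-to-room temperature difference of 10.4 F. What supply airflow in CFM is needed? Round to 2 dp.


CFM = 31594 / (1.08 * 10.4) = 2812.86

2812.86 CFM


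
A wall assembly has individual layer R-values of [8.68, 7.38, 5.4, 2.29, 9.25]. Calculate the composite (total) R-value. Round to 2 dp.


R_total = 8.68 + 7.38 + 5.4 + 2.29 + 9.25 = 33.00

33.00


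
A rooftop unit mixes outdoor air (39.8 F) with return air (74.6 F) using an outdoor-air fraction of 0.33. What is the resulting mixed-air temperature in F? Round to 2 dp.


T_mix = 0.33*39.8 + 0.67*74.6 = 63.12 F

63.12 F


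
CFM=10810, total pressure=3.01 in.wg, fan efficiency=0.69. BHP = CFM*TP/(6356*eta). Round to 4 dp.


BHP = 10810 * 3.01 / (6356 * 0.69) = 7.4192 hp

7.4192 hp


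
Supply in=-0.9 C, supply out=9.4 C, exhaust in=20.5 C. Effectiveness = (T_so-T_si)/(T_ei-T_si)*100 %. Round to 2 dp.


eff = (9.4-(-0.9))/(20.5-(-0.9))*100 = 48.13 %

48.13 %


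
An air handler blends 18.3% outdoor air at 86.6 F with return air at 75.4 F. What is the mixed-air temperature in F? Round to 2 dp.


T_mix = 75.4 + (18.3/100)*(86.6-75.4) = 77.45 F

77.45 F


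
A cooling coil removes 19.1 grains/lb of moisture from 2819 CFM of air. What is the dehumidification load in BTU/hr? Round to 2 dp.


Q = 0.68 * 2819 * 19.1 = 36613.17 BTU/hr

36613.17 BTU/hr
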